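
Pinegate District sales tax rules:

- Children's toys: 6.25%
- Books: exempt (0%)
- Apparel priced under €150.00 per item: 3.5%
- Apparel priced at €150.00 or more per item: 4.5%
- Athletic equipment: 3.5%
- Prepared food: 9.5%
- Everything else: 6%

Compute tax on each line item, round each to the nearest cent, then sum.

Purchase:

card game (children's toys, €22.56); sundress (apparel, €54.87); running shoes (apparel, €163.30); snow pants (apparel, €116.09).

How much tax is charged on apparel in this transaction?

€13.33

Sundress €54.87: apparel, under €150.00 → 3.5% → €1.92
Running shoes €163.30: apparel, €150.00 or more → 4.5% → €7.35
Snow pants €116.09: apparel, under €150.00 → 3.5% → €4.06
Tax on apparel = €1.92 + €7.35 + €4.06 = €13.33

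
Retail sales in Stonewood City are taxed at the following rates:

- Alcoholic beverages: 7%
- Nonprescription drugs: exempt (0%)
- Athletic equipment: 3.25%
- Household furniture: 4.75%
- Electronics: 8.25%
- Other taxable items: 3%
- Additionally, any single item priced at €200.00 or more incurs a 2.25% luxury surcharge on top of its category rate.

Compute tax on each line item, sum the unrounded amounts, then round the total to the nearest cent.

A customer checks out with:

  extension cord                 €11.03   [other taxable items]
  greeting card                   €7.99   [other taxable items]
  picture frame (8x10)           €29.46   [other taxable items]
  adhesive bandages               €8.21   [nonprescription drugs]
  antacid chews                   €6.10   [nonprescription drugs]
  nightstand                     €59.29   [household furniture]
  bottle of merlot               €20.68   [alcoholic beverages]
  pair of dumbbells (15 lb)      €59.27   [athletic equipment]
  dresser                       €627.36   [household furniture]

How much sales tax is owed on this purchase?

€51.56

Extension cord €11.03: other taxable items → 3% → €0.3309
Greeting card €7.99: other taxable items → 3% → €0.2397
Picture frame (8x10) €29.46: other taxable items → 3% → €0.8838
Adhesive bandages €8.21: nonprescription drugs → 0% → €0.00
Antacid chews €6.10: nonprescription drugs → 0% → €0.00
Nightstand €59.29: household furniture → 4.75% → €2.816275
Bottle of merlot €20.68: alcoholic beverages → 7% → €1.4476
Pair of dumbbells (15 lb) €59.27: athletic equipment → 3.25% → €1.926275
Dresser €627.36: household furniture → 4.75% + 2.25% surcharge = 7% → €43.9152
Unrounded tax sum = €51.55975 → €51.56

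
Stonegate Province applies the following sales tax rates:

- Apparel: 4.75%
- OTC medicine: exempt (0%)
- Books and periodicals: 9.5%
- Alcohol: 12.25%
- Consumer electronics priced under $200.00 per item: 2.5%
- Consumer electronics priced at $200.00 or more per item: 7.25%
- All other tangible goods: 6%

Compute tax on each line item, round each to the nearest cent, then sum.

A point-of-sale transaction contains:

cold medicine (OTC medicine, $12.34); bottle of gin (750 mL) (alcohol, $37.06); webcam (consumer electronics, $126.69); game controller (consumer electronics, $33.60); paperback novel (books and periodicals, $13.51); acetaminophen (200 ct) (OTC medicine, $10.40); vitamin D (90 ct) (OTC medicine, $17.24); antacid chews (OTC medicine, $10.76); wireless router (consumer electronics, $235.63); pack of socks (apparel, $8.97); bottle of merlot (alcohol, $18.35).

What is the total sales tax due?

Cold medicine $12.34: OTC medicine → 0% → $0.00
Bottle of gin (750 mL) $37.06: alcohol → 12.25% → $4.54
Webcam $126.69: consumer electronics, under $200.00 → 2.5% → $3.17
Game controller $33.60: consumer electronics, under $200.00 → 2.5% → $0.84
Paperback novel $13.51: books and periodicals → 9.5% → $1.28
Acetaminophen (200 ct) $10.40: OTC medicine → 0% → $0.00
Vitamin D (90 ct) $17.24: OTC medicine → 0% → $0.00
Antacid chews $10.76: OTC medicine → 0% → $0.00
Wireless router $235.63: consumer electronics, $200.00 or more → 7.25% → $17.08
Pack of socks $8.97: apparel → 4.75% → $0.43
Bottle of merlot $18.35: alcohol → 12.25% → $2.25
Total tax = $4.54 + $3.17 + $0.84 + $1.28 + $17.08 + $0.43 + $2.25 = $29.59

$29.59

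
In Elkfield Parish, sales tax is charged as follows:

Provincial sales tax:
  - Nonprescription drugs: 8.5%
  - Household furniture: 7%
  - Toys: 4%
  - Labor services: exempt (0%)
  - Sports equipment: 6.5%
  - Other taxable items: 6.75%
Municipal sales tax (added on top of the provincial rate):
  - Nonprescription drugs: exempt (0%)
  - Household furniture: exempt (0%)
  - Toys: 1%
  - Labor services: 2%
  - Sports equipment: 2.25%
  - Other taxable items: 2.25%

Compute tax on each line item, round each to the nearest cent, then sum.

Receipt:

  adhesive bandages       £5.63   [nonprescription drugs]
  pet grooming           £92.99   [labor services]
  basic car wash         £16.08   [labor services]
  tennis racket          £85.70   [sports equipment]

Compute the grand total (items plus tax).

Adhesive bandages £5.63: nonprescription drugs → 8.5% + 0% municipal = 8.5% → £0.48
Pet grooming £92.99: labor services → 0% + 2% municipal = 2% → £1.86
Basic car wash £16.08: labor services → 0% + 2% municipal = 2% → £0.32
Tennis racket £85.70: sports equipment → 6.5% + 2.25% municipal = 8.75% → £7.50
Subtotal = £200.40; tax = £10.16; total due = £210.56

£210.56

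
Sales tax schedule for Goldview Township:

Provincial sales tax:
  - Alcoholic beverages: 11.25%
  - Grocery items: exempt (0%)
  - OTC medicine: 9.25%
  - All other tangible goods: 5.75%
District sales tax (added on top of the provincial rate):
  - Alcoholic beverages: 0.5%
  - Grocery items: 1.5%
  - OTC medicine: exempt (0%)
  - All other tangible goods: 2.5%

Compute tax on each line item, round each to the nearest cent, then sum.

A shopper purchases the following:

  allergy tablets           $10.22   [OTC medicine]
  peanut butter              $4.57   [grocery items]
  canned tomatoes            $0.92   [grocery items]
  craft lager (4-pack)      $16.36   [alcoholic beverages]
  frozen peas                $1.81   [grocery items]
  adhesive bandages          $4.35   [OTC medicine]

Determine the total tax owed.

Allergy tablets $10.22: OTC medicine → 9.25% + 0% district = 9.25% → $0.95
Peanut butter $4.57: grocery items → 0% + 1.5% district = 1.5% → $0.07
Canned tomatoes $0.92: grocery items → 0% + 1.5% district = 1.5% → $0.01
Craft lager (4-pack) $16.36: alcoholic beverages → 11.25% + 0.5% district = 11.75% → $1.92
Frozen peas $1.81: grocery items → 0% + 1.5% district = 1.5% → $0.03
Adhesive bandages $4.35: OTC medicine → 9.25% + 0% district = 9.25% → $0.40
Total tax = $0.95 + $0.07 + $0.01 + $1.92 + $0.03 + $0.40 = $3.38

$3.38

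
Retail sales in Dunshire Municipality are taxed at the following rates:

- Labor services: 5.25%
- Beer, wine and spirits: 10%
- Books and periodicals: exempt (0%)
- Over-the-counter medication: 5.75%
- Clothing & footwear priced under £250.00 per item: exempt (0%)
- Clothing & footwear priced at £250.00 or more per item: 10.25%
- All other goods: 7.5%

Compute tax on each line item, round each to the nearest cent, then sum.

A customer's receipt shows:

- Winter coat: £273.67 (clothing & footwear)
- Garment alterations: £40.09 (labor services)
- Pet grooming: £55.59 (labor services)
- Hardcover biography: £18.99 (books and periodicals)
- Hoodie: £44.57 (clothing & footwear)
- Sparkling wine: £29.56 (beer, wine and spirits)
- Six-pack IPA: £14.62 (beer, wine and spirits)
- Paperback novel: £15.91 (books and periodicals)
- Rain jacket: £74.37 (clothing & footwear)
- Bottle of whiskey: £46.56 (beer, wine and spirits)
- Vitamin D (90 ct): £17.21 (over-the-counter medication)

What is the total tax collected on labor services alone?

Garment alterations £40.09: labor services → 5.25% → £2.10
Pet grooming £55.59: labor services → 5.25% → £2.92
Tax on labor services = £2.10 + £2.92 = £5.02

£5.02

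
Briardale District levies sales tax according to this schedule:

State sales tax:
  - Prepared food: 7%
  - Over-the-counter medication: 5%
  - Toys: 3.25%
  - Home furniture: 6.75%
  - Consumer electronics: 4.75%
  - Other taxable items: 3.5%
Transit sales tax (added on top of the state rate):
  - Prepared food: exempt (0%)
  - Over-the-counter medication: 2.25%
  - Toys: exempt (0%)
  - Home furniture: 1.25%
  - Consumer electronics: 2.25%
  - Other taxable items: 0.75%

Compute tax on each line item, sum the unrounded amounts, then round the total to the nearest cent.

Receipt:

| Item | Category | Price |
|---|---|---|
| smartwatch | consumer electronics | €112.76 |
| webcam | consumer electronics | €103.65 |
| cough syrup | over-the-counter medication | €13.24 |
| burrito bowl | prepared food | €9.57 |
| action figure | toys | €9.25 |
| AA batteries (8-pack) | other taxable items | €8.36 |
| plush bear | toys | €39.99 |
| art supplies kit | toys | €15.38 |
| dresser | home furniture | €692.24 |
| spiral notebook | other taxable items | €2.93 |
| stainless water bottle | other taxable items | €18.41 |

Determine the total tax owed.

Smartwatch €112.76: consumer electronics → 4.75% + 2.25% transit = 7% → €7.8932
Webcam €103.65: consumer electronics → 4.75% + 2.25% transit = 7% → €7.2555
Cough syrup €13.24: over-the-counter medication → 5% + 2.25% transit = 7.25% → €0.9599
Burrito bowl €9.57: prepared food → 7% + 0% transit = 7% → €0.6699
Action figure €9.25: toys → 3.25% + 0% transit = 3.25% → €0.300625
AA batteries (8-pack) €8.36: other taxable items → 3.5% + 0.75% transit = 4.25% → €0.3553
Plush bear €39.99: toys → 3.25% + 0% transit = 3.25% → €1.299675
Art supplies kit €15.38: toys → 3.25% + 0% transit = 3.25% → €0.49985
Dresser €692.24: home furniture → 6.75% + 1.25% transit = 8% → €55.3792
Spiral notebook €2.93: other taxable items → 3.5% + 0.75% transit = 4.25% → €0.124525
Stainless water bottle €18.41: other taxable items → 3.5% + 0.75% transit = 4.25% → €0.782425
Unrounded tax sum = €75.5201 → €75.52

€75.52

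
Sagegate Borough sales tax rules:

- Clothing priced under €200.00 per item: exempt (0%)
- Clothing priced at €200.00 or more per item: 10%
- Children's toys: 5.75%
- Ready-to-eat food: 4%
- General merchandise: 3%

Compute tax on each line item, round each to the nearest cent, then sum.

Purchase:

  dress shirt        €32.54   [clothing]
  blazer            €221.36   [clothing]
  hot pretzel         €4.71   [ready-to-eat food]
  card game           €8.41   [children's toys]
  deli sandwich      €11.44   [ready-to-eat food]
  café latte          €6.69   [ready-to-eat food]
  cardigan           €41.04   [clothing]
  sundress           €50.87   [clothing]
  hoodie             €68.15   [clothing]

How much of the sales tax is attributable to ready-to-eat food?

€0.92

Hot pretzel €4.71: ready-to-eat food → 4% → €0.19
Deli sandwich €11.44: ready-to-eat food → 4% → €0.46
Café latte €6.69: ready-to-eat food → 4% → €0.27
Tax on ready-to-eat food = €0.19 + €0.46 + €0.27 = €0.92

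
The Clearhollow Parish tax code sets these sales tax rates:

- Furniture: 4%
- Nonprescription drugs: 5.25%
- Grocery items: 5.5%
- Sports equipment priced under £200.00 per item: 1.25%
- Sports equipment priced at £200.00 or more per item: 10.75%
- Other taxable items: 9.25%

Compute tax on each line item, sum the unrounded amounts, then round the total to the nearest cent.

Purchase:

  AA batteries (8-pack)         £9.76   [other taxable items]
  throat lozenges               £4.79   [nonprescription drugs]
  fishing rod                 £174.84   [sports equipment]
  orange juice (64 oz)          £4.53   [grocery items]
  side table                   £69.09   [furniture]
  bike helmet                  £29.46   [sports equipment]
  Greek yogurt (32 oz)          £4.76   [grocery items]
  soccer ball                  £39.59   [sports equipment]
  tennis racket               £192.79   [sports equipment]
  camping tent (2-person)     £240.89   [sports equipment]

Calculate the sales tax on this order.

AA batteries (8-pack) £9.76: other taxable items → 9.25% → £0.9028
Throat lozenges £4.79: nonprescription drugs → 5.25% → £0.251475
Fishing rod £174.84: sports equipment, under £200.00 → 1.25% → £2.1855
Orange juice (64 oz) £4.53: grocery items → 5.5% → £0.24915
Side table £69.09: furniture → 4% → £2.7636
Bike helmet £29.46: sports equipment, under £200.00 → 1.25% → £0.36825
Greek yogurt (32 oz) £4.76: grocery items → 5.5% → £0.2618
Soccer ball £39.59: sports equipment, under £200.00 → 1.25% → £0.494875
Tennis racket £192.79: sports equipment, under £200.00 → 1.25% → £2.409875
Camping tent (2-person) £240.89: sports equipment, £200.00 or more → 10.75% → £25.895675
Unrounded tax sum = £35.783 → £35.78

£35.78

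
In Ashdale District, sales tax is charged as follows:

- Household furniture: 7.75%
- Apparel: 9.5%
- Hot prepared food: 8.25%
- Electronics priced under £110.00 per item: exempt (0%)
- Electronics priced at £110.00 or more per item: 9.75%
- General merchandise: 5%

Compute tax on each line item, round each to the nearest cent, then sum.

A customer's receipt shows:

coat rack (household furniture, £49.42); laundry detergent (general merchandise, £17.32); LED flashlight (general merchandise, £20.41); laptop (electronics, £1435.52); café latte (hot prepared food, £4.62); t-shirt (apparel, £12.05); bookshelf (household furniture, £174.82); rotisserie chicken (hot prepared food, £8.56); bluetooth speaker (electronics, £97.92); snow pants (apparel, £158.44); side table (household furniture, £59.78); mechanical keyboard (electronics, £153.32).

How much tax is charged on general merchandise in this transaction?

£1.89

Laundry detergent £17.32: general merchandise → 5% → £0.87
LED flashlight £20.41: general merchandise → 5% → £1.02
Tax on general merchandise = £0.87 + £1.02 = £1.89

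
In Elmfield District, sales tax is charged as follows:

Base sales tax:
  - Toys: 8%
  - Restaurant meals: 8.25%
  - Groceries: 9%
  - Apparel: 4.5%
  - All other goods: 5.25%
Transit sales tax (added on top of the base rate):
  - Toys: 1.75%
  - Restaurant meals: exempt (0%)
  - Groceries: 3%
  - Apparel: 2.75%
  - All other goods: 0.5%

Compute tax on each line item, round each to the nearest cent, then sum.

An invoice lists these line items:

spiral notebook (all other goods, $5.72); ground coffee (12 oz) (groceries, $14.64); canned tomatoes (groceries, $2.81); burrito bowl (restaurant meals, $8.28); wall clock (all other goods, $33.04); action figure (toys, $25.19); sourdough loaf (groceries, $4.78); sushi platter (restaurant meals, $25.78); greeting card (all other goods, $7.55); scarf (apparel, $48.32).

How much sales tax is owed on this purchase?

$14.10

Spiral notebook $5.72: all other goods → 5.25% + 0.5% transit = 5.75% → $0.33
Ground coffee (12 oz) $14.64: groceries → 9% + 3% transit = 12% → $1.76
Canned tomatoes $2.81: groceries → 9% + 3% transit = 12% → $0.34
Burrito bowl $8.28: restaurant meals → 8.25% + 0% transit = 8.25% → $0.68
Wall clock $33.04: all other goods → 5.25% + 0.5% transit = 5.75% → $1.90
Action figure $25.19: toys → 8% + 1.75% transit = 9.75% → $2.46
Sourdough loaf $4.78: groceries → 9% + 3% transit = 12% → $0.57
Sushi platter $25.78: restaurant meals → 8.25% + 0% transit = 8.25% → $2.13
Greeting card $7.55: all other goods → 5.25% + 0.5% transit = 5.75% → $0.43
Scarf $48.32: apparel → 4.5% + 2.75% transit = 7.25% → $3.50
Total tax = $0.33 + $1.76 + $0.34 + $0.68 + $1.90 + $2.46 + $0.57 + $2.13 + $0.43 + $3.50 = $14.10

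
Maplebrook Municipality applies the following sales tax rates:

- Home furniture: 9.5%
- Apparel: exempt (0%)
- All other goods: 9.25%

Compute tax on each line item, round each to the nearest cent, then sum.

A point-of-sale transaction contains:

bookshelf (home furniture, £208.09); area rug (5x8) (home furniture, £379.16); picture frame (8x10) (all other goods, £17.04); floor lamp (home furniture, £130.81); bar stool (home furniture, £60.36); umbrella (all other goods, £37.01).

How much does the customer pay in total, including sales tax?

£911.42

Bookshelf £208.09: home furniture → 9.5% → £19.77
Area rug (5x8) £379.16: home furniture → 9.5% → £36.02
Picture frame (8x10) £17.04: all other goods → 9.25% → £1.58
Floor lamp £130.81: home furniture → 9.5% → £12.43
Bar stool £60.36: home furniture → 9.5% → £5.73
Umbrella £37.01: all other goods → 9.25% → £3.42
Subtotal = £832.47; tax = £78.95; total due = £911.42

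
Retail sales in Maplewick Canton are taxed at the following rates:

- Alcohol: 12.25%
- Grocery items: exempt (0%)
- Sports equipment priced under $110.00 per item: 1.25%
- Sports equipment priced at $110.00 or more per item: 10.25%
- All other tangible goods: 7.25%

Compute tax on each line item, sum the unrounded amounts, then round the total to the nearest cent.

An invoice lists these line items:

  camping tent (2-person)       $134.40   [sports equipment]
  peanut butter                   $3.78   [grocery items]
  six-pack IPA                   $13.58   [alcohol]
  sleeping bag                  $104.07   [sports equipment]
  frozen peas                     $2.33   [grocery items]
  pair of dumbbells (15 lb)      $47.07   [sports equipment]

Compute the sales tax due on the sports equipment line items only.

$15.67

Camping tent (2-person) $134.40: sports equipment, $110.00 or more → 10.25% → $13.776
Sleeping bag $104.07: sports equipment, under $110.00 → 1.25% → $1.300875
Pair of dumbbells (15 lb) $47.07: sports equipment, under $110.00 → 1.25% → $0.588375
Tax on sports equipment: unrounded sum = $15.66525 → $15.67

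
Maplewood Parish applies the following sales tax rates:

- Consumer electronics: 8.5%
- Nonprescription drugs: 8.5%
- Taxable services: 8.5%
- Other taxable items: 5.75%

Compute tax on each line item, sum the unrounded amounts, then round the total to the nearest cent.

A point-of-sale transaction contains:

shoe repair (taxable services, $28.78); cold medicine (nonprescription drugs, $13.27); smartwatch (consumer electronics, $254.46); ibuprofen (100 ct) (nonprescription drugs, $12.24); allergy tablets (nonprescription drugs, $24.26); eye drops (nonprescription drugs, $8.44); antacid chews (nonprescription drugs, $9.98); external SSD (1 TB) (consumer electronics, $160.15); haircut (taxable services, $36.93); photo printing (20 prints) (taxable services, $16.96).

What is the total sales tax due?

$48.06

Shoe repair $28.78: taxable services → 8.5% → $2.4463
Cold medicine $13.27: nonprescription drugs → 8.5% → $1.12795
Smartwatch $254.46: consumer electronics → 8.5% → $21.6291
Ibuprofen (100 ct) $12.24: nonprescription drugs → 8.5% → $1.0404
Allergy tablets $24.26: nonprescription drugs → 8.5% → $2.0621
Eye drops $8.44: nonprescription drugs → 8.5% → $0.7174
Antacid chews $9.98: nonprescription drugs → 8.5% → $0.8483
External SSD (1 TB) $160.15: consumer electronics → 8.5% → $13.61275
Haircut $36.93: taxable services → 8.5% → $3.13905
Photo printing (20 prints) $16.96: taxable services → 8.5% → $1.4416
Unrounded tax sum = $48.06495 → $48.06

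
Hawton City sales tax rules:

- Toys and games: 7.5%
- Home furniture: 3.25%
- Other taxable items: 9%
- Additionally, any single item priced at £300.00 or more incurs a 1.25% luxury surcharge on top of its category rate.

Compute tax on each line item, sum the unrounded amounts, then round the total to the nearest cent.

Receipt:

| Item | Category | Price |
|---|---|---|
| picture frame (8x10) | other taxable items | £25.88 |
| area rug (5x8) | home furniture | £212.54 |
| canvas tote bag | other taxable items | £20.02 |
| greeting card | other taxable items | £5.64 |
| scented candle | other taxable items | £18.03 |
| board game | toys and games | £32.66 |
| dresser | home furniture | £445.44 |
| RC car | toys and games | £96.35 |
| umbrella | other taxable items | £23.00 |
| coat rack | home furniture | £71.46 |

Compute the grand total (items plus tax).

£998.30

Picture frame (8x10) £25.88: other taxable items → 9% → £2.3292
Area rug (5x8) £212.54: home furniture → 3.25% → £6.90755
Canvas tote bag £20.02: other taxable items → 9% → £1.8018
Greeting card £5.64: other taxable items → 9% → £0.5076
Scented candle £18.03: other taxable items → 9% → £1.6227
Board game £32.66: toys and games → 7.5% → £2.4495
Dresser £445.44: home furniture → 3.25% + 1.25% surcharge = 4.5% → £20.0448
RC car £96.35: toys and games → 7.5% → £7.22625
Umbrella £23.00: other taxable items → 9% → £2.07
Coat rack £71.46: home furniture → 3.25% → £2.32245
Subtotal = £951.02; unrounded tax = £47.28185 → £47.28; total due = £998.30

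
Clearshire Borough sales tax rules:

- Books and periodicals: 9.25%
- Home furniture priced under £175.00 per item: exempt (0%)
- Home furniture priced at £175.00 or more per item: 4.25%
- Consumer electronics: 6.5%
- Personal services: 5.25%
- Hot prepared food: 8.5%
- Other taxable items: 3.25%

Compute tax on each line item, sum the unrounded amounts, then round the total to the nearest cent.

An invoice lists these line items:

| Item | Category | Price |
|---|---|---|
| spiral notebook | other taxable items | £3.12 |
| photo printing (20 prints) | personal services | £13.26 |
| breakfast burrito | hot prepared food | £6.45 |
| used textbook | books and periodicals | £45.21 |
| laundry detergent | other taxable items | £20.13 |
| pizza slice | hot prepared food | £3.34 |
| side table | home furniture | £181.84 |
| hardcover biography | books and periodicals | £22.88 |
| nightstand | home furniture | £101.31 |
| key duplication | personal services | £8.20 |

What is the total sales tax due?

Spiral notebook £3.12: other taxable items → 3.25% → £0.1014
Photo printing (20 prints) £13.26: personal services → 5.25% → £0.69615
Breakfast burrito £6.45: hot prepared food → 8.5% → £0.54825
Used textbook £45.21: books and periodicals → 9.25% → £4.181925
Laundry detergent £20.13: other taxable items → 3.25% → £0.654225
Pizza slice £3.34: hot prepared food → 8.5% → £0.2839
Side table £181.84: home furniture, £175.00 or more → 4.25% → £7.7282
Hardcover biography £22.88: books and periodicals → 9.25% → £2.1164
Nightstand £101.31: home furniture, under £175.00 → 0% → £0.00
Key duplication £8.20: personal services → 5.25% → £0.4305
Unrounded tax sum = £16.74095 → £16.74

£16.74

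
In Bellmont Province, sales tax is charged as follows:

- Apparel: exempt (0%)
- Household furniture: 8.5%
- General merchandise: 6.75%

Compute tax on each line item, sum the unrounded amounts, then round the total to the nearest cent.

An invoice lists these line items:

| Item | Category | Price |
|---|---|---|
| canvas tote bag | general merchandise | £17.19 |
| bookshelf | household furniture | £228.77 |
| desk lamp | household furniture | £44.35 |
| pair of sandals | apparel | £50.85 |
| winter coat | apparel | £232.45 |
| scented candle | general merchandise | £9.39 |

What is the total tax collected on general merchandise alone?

Canvas tote bag £17.19: general merchandise → 6.75% → £1.160325
Scented candle £9.39: general merchandise → 6.75% → £0.633825
Tax on general merchandise: unrounded sum = £1.79415 → £1.79

£1.79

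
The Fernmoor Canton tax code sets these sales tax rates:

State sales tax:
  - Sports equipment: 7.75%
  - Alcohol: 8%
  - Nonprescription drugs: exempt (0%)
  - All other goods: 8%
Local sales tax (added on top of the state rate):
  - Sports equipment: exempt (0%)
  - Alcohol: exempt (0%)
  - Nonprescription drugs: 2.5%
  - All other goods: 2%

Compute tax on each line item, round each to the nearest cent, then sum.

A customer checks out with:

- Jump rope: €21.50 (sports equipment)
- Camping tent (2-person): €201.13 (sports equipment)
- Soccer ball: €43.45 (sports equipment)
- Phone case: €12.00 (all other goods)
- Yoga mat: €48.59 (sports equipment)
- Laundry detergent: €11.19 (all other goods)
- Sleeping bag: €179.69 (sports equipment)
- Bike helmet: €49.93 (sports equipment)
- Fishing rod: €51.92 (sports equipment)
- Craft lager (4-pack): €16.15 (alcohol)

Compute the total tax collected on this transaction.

Jump rope €21.50: sports equipment → 7.75% + 0% local = 7.75% → €1.67
Camping tent (2-person) €201.13: sports equipment → 7.75% + 0% local = 7.75% → €15.59
Soccer ball €43.45: sports equipment → 7.75% + 0% local = 7.75% → €3.37
Phone case €12.00: all other goods → 8% + 2% local = 10% → €1.20
Yoga mat €48.59: sports equipment → 7.75% + 0% local = 7.75% → €3.77
Laundry detergent €11.19: all other goods → 8% + 2% local = 10% → €1.12
Sleeping bag €179.69: sports equipment → 7.75% + 0% local = 7.75% → €13.93
Bike helmet €49.93: sports equipment → 7.75% + 0% local = 7.75% → €3.87
Fishing rod €51.92: sports equipment → 7.75% + 0% local = 7.75% → €4.02
Craft lager (4-pack) €16.15: alcohol → 8% + 0% local = 8% → €1.29
Total tax = €1.67 + €15.59 + €3.37 + €1.20 + €3.77 + €1.12 + €13.93 + €3.87 + €4.02 + €1.29 = €49.83

€49.83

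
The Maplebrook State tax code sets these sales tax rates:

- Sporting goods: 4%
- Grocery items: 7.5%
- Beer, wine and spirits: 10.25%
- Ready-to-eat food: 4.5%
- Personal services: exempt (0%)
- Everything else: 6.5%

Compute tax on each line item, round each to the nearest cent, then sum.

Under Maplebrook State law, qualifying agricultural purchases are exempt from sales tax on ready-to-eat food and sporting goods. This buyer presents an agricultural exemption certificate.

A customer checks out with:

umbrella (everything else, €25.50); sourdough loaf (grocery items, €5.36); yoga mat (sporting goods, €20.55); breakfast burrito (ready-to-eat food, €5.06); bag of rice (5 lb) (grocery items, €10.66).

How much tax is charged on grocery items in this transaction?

€1.20

Sourdough loaf €5.36: grocery items → 7.5% → €0.40
Bag of rice (5 lb) €10.66: grocery items → 7.5% → €0.80
Tax on grocery items = €0.40 + €0.80 = €1.20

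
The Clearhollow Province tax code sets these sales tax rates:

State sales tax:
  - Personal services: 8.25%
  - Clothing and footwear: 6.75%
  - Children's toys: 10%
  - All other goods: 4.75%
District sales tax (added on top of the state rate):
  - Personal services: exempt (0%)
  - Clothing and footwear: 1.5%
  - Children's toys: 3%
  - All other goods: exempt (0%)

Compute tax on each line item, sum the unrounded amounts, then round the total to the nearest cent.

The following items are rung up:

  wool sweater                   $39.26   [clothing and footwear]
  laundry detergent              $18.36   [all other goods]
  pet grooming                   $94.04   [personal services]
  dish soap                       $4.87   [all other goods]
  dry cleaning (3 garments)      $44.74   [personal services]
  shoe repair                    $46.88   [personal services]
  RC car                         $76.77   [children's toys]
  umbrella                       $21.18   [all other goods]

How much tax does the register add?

$30.65

Wool sweater $39.26: clothing and footwear → 6.75% + 1.5% district = 8.25% → $3.23895
Laundry detergent $18.36: all other goods → 4.75% + 0% district = 4.75% → $0.8721
Pet grooming $94.04: personal services → 8.25% + 0% district = 8.25% → $7.7583
Dish soap $4.87: all other goods → 4.75% + 0% district = 4.75% → $0.231325
Dry cleaning (3 garments) $44.74: personal services → 8.25% + 0% district = 8.25% → $3.69105
Shoe repair $46.88: personal services → 8.25% + 0% district = 8.25% → $3.8676
RC car $76.77: children's toys → 10% + 3% district = 13% → $9.9801
Umbrella $21.18: all other goods → 4.75% + 0% district = 4.75% → $1.00605
Unrounded tax sum = $30.645475 → $30.65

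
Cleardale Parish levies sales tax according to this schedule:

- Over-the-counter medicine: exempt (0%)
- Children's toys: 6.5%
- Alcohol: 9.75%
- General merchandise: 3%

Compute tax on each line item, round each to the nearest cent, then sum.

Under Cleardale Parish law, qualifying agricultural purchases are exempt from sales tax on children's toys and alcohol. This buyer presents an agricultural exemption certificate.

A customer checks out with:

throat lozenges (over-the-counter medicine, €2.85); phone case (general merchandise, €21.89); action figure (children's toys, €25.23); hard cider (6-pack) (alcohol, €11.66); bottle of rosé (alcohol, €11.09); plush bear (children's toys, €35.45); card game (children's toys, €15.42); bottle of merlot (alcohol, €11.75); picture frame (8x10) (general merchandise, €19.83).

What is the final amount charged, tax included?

€156.42

Throat lozenges €2.85: over-the-counter medicine → 0% → €0.00
Phone case €21.89: general merchandise → 3% → €0.66
Action figure €25.23: children's toys, buyer-exempt → 0% → €0.00
Hard cider (6-pack) €11.66: alcohol, buyer-exempt → 0% → €0.00
Bottle of rosé €11.09: alcohol, buyer-exempt → 0% → €0.00
Plush bear €35.45: children's toys, buyer-exempt → 0% → €0.00
Card game €15.42: children's toys, buyer-exempt → 0% → €0.00
Bottle of merlot €11.75: alcohol, buyer-exempt → 0% → €0.00
Picture frame (8x10) €19.83: general merchandise → 3% → €0.59
Subtotal = €155.17; tax = €1.25; total due = €156.42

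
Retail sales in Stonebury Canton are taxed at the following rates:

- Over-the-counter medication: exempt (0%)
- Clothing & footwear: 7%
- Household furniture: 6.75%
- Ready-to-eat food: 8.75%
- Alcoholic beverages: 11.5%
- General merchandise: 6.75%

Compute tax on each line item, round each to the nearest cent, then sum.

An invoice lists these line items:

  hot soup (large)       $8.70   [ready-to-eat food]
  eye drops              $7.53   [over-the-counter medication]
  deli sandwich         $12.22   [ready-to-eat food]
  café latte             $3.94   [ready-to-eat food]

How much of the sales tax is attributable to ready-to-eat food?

$2.17

Hot soup (large) $8.70: ready-to-eat food → 8.75% → $0.76
Deli sandwich $12.22: ready-to-eat food → 8.75% → $1.07
Café latte $3.94: ready-to-eat food → 8.75% → $0.34
Tax on ready-to-eat food = $0.76 + $1.07 + $0.34 = $2.17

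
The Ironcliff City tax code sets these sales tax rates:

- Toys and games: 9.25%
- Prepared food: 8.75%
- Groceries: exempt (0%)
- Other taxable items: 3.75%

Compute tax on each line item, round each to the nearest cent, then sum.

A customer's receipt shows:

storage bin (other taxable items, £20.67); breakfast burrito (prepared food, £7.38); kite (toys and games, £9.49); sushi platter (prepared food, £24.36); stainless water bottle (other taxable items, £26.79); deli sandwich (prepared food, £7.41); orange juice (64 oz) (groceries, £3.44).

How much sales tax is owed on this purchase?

£6.09

Storage bin £20.67: other taxable items → 3.75% → £0.78
Breakfast burrito £7.38: prepared food → 8.75% → £0.65
Kite £9.49: toys and games → 9.25% → £0.88
Sushi platter £24.36: prepared food → 8.75% → £2.13
Stainless water bottle £26.79: other taxable items → 3.75% → £1.00
Deli sandwich £7.41: prepared food → 8.75% → £0.65
Orange juice (64 oz) £3.44: groceries → 0% → £0.00
Total tax = £0.78 + £0.65 + £0.88 + £2.13 + £1.00 + £0.65 = £6.09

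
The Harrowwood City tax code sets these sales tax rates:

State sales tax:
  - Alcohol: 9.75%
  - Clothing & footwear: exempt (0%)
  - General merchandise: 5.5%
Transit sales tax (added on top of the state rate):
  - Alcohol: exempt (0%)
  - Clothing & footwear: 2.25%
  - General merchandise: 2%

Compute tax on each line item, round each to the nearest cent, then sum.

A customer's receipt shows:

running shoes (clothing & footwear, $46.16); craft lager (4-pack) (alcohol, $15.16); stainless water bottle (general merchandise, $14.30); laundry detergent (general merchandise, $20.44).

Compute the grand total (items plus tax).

Running shoes $46.16: clothing & footwear → 0% + 2.25% transit = 2.25% → $1.04
Craft lager (4-pack) $15.16: alcohol → 9.75% + 0% transit = 9.75% → $1.48
Stainless water bottle $14.30: general merchandise → 5.5% + 2% transit = 7.5% → $1.07
Laundry detergent $20.44: general merchandise → 5.5% + 2% transit = 7.5% → $1.53
Subtotal = $96.06; tax = $5.12; total due = $101.18

$101.18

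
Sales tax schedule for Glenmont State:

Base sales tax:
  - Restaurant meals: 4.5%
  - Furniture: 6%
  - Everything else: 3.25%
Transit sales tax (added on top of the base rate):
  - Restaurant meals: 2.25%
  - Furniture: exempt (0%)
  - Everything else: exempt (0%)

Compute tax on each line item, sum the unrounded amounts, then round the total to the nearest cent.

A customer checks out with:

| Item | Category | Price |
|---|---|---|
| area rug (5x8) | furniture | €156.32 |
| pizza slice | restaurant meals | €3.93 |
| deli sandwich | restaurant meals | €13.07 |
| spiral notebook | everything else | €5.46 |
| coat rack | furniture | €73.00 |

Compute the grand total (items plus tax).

Area rug (5x8) €156.32: furniture → 6% + 0% transit = 6% → €9.3792
Pizza slice €3.93: restaurant meals → 4.5% + 2.25% transit = 6.75% → €0.265275
Deli sandwich €13.07: restaurant meals → 4.5% + 2.25% transit = 6.75% → €0.882225
Spiral notebook €5.46: everything else → 3.25% + 0% transit = 3.25% → €0.17745
Coat rack €73.00: furniture → 6% + 0% transit = 6% → €4.38
Subtotal = €251.78; unrounded tax = €15.08415 → €15.08; total due = €266.86

€266.86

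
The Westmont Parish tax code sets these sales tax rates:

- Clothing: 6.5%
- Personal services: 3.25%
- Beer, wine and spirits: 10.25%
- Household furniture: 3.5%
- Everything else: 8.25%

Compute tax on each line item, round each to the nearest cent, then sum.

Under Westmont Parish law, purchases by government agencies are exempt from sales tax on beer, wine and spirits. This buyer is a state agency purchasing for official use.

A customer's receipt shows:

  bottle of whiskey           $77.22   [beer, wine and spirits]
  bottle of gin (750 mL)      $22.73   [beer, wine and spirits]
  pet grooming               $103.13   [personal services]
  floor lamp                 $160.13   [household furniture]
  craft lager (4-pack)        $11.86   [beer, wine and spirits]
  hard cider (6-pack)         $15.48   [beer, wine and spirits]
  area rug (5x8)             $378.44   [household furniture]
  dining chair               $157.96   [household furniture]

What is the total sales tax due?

Bottle of whiskey $77.22: beer, wine and spirits, buyer-exempt → 0% → $0.00
Bottle of gin (750 mL) $22.73: beer, wine and spirits, buyer-exempt → 0% → $0.00
Pet grooming $103.13: personal services → 3.25% → $3.35
Floor lamp $160.13: household furniture → 3.5% → $5.60
Craft lager (4-pack) $11.86: beer, wine and spirits, buyer-exempt → 0% → $0.00
Hard cider (6-pack) $15.48: beer, wine and spirits, buyer-exempt → 0% → $0.00
Area rug (5x8) $378.44: household furniture → 3.5% → $13.25
Dining chair $157.96: household furniture → 3.5% → $5.53
Total tax = $3.35 + $5.60 + $13.25 + $5.53 = $27.73

$27.73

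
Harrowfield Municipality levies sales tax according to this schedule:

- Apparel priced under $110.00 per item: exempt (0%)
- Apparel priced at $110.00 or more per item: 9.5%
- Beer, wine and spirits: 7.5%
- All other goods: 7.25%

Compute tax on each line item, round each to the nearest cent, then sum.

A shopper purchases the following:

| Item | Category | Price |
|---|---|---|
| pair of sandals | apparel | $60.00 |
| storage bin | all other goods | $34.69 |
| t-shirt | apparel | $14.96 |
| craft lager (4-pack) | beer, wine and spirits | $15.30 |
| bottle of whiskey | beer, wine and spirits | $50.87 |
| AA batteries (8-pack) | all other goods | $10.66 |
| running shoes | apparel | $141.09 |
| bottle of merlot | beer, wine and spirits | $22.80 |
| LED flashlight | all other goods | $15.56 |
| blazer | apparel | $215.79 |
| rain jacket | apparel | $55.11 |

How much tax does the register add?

Pair of sandals $60.00: apparel, under $110.00 → 0% → $0.00
Storage bin $34.69: all other goods → 7.25% → $2.52
T-shirt $14.96: apparel, under $110.00 → 0% → $0.00
Craft lager (4-pack) $15.30: beer, wine and spirits → 7.5% → $1.15
Bottle of whiskey $50.87: beer, wine and spirits → 7.5% → $3.82
AA batteries (8-pack) $10.66: all other goods → 7.25% → $0.77
Running shoes $141.09: apparel, $110.00 or more → 9.5% → $13.40
Bottle of merlot $22.80: beer, wine and spirits → 7.5% → $1.71
LED flashlight $15.56: all other goods → 7.25% → $1.13
Blazer $215.79: apparel, $110.00 or more → 9.5% → $20.50
Rain jacket $55.11: apparel, under $110.00 → 0% → $0.00
Total tax = $2.52 + $1.15 + $3.82 + $0.77 + $13.40 + $1.71 + $1.13 + $20.50 = $45.00

$45.00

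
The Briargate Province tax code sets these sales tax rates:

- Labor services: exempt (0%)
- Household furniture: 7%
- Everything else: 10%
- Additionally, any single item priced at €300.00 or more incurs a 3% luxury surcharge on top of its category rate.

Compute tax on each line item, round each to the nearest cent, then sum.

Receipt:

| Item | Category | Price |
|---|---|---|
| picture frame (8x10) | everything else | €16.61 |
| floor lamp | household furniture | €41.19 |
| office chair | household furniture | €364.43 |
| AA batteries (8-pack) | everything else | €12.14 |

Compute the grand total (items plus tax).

€476.56

Picture frame (8x10) €16.61: everything else → 10% → €1.66
Floor lamp €41.19: household furniture → 7% → €2.88
Office chair €364.43: household furniture → 7% + 3% surcharge = 10% → €36.44
AA batteries (8-pack) €12.14: everything else → 10% → €1.21
Subtotal = €434.37; tax = €42.19; total due = €476.56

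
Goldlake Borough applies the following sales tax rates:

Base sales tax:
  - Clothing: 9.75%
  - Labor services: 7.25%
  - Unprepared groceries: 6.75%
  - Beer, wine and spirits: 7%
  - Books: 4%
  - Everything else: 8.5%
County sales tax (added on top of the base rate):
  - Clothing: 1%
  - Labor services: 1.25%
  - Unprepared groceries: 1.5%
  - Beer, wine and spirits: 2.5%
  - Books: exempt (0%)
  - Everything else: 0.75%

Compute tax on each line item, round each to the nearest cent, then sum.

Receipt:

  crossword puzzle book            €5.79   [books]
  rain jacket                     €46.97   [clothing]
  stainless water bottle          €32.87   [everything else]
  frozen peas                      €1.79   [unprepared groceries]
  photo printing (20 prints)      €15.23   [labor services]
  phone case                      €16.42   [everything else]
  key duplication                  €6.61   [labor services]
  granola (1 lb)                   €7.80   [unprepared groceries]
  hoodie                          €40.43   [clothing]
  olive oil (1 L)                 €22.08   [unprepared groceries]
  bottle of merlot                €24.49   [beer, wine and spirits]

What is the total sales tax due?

€20.98

Crossword puzzle book €5.79: books → 4% + 0% county = 4% → €0.23
Rain jacket €46.97: clothing → 9.75% + 1% county = 10.75% → €5.05
Stainless water bottle €32.87: everything else → 8.5% + 0.75% county = 9.25% → €3.04
Frozen peas €1.79: unprepared groceries → 6.75% + 1.5% county = 8.25% → €0.15
Photo printing (20 prints) €15.23: labor services → 7.25% + 1.25% county = 8.5% → €1.29
Phone case €16.42: everything else → 8.5% + 0.75% county = 9.25% → €1.52
Key duplication €6.61: labor services → 7.25% + 1.25% county = 8.5% → €0.56
Granola (1 lb) €7.80: unprepared groceries → 6.75% + 1.5% county = 8.25% → €0.64
Hoodie €40.43: clothing → 9.75% + 1% county = 10.75% → €4.35
Olive oil (1 L) €22.08: unprepared groceries → 6.75% + 1.5% county = 8.25% → €1.82
Bottle of merlot €24.49: beer, wine and spirits → 7% + 2.5% county = 9.5% → €2.33
Total tax = €0.23 + €5.05 + €3.04 + €0.15 + €1.29 + €1.52 + €0.56 + €0.64 + €4.35 + €1.82 + €2.33 = €20.98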